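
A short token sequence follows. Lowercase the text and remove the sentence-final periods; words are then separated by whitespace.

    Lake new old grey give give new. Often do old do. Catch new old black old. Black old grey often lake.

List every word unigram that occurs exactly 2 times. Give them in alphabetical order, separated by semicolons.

black; do; give; grey; lake; often

Unigram counts meeting the condition (exactly 2 times):
  black: 2
  do: 2
  give: 2
  grey: 2
  lake: 2
  often: 2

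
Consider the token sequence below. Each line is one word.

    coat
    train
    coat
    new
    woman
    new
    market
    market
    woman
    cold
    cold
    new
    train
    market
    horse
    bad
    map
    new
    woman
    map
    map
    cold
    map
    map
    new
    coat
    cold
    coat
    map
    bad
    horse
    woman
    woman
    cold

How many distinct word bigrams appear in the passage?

29

34 tokens → 33 bigram windows in total.
Repeated bigrams (each contributes count−1 duplicates):
  map map: 2
  map new: 2
  new woman: 2
  woman cold: 2
4 duplicate windows → 33 − 4 = 29 distinct.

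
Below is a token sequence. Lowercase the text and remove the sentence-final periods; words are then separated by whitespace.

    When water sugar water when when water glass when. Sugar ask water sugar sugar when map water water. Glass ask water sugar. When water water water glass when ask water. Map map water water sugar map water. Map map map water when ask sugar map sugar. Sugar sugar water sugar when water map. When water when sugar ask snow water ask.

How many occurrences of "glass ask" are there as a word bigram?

1

Scanning the 60 overlapping bigram windows for "glass ask":
  position 19–20: glass ask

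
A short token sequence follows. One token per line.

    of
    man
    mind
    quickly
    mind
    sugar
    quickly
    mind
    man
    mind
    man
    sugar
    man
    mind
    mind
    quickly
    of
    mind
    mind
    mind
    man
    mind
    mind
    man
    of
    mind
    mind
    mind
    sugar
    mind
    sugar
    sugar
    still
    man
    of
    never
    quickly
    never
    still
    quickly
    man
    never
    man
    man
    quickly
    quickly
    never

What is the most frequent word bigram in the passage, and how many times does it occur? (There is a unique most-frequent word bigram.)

"mind mind", 6 times

Bigram frequencies (highest first):
  mind mind: 6
  man mind: 4
  mind man: 4
  mind sugar: 3
  mind quickly: 2
  quickly mind: 2
  … (22 more, each ≤ 2)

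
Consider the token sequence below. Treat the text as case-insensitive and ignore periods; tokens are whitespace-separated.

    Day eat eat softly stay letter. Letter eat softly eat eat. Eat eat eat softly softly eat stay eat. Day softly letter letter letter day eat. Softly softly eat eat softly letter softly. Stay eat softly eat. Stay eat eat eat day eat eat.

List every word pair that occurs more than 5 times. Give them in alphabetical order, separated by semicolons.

Bigram counts meeting the condition (more than 5 times):
  eat eat: 9
  eat softly: 6

eat eat; eat softly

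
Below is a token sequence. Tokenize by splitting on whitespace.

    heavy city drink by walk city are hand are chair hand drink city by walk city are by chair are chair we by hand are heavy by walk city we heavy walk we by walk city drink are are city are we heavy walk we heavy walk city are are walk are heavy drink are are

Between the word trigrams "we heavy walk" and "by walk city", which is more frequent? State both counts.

"by walk city" (4 vs 3)

"we heavy walk": 3 occurrences
"by walk city": 4 occurrences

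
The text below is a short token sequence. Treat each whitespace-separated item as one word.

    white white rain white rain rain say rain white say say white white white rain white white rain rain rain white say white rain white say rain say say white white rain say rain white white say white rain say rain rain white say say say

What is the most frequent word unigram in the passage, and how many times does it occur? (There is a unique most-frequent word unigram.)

Unigram frequencies (highest first):
  white: 18
  rain: 15
  say: 13

"white", 18 times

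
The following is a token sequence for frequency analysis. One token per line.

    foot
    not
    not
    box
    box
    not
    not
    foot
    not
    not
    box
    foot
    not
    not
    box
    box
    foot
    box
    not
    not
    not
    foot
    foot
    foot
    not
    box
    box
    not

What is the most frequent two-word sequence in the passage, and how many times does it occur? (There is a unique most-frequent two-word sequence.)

"not not", 6 times

Bigram frequencies (highest first):
  not not: 6
  foot not: 4
  not box: 4
  box box: 3
  box not: 3
  not foot: 2
  … (3 more, each ≤ 2)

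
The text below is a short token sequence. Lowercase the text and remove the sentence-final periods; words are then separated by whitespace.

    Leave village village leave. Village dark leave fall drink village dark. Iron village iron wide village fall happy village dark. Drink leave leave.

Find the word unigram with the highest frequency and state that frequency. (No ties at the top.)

"village", 7 times

Unigram frequencies (highest first):
  village: 7
  leave: 5
  dark: 3
  fall: 2
  drink: 2
  iron: 2
  … (2 more, each ≤ 1)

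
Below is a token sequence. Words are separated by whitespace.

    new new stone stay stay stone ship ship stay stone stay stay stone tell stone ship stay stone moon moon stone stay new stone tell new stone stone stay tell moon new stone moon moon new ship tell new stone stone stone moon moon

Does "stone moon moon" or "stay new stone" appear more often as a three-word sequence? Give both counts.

"stone moon moon": 3 occurrences
"stay new stone": 1 occurrence

"stone moon moon" (3 vs 1)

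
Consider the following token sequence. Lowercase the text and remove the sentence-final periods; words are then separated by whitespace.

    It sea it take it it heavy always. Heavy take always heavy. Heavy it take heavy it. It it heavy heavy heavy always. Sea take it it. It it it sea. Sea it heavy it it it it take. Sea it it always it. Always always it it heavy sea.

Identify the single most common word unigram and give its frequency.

"it", 23 times

Unigram frequencies (highest first):
  it: 23
  heavy: 10
  sea: 6
  always: 6
  take: 5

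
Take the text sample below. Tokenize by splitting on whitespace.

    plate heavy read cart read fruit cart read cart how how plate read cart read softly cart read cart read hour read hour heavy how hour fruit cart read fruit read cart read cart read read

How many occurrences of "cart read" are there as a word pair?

Scanning the 35 overlapping bigram windows for "cart read":
  position 4–5: cart read
  position 7–8: cart read
  position 14–15: cart read
  position 17–18: cart read
  position 19–20: cart read
  position 28–29: cart read
  position 32–33: cart read
  position 34–35: cart read

8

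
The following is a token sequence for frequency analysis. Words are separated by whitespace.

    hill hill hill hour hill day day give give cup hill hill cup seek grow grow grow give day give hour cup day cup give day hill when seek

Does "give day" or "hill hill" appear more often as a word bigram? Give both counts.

"give day": 2 occurrences
"hill hill": 3 occurrences

"hill hill" (3 vs 2)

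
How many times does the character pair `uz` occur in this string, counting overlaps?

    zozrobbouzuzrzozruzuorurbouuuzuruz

5

Sliding a length-2 window over the 34 characters (33 positions):
  position 9–10: uz
  position 11–12: uz
  position 18–19: uz
  position 29–30: uz
  position 33–34: uz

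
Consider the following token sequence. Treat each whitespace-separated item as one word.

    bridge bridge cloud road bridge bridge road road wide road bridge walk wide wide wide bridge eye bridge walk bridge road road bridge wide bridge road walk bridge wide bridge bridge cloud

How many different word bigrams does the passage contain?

32 tokens → 31 bigram windows in total.
Repeated bigrams (each contributes count−1 duplicates):
  bridge bridge: 3
  bridge road: 3
  road bridge: 3
  wide bridge: 3
  bridge cloud: 2
  bridge walk: 2
  bridge wide: 2
  road road: 2
  … (2 more repeated)
14 duplicate windows → 31 − 14 = 17 distinct.

17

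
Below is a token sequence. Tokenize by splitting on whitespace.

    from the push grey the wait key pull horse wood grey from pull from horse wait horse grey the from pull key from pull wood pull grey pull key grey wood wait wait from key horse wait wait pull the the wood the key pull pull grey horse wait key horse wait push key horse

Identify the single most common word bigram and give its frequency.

Bigram frequencies (highest first):
  horse wait: 4
  from pull: 3
  key horse: 3
  grey the: 2
  wait key: 2
  key pull: 2
  … (35 more, each ≤ 2)

"horse wait", 4 times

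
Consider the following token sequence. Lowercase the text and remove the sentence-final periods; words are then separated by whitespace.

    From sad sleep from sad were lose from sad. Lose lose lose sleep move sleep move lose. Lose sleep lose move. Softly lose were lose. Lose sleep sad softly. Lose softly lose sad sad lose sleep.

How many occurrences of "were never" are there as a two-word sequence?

Scanning the 35 overlapping bigram windows for "were never":
  (none found)

0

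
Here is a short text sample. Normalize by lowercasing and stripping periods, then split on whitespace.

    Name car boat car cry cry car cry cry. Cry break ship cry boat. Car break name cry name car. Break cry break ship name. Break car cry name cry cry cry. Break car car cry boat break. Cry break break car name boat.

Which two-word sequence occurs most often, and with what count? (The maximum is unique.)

Bigram frequencies (highest first):
  cry cry: 5
  car cry: 4
  cry break: 4
  break car: 3
  name car: 2
  boat car: 2
  … (17 more, each ≤ 2)

"cry cry", 5 times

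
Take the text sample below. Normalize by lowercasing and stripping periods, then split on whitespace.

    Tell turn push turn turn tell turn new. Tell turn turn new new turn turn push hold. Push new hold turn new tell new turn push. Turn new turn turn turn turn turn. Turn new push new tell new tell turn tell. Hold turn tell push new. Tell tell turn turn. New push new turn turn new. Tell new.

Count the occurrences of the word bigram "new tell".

Scanning the 58 overlapping bigram windows for "new tell":
  position 8–9: new tell
  position 22–23: new tell
  position 37–38: new tell
  position 39–40: new tell
  position 47–48: new tell
  position 57–58: new tell

6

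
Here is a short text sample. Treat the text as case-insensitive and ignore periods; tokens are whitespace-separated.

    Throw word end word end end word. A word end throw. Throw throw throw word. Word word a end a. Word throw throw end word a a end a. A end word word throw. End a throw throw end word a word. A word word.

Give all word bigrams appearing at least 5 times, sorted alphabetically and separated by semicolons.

end word; throw throw; word a

Bigram counts meeting the condition (at least 5 times):
  end word: 5
  throw throw: 5
  word a: 5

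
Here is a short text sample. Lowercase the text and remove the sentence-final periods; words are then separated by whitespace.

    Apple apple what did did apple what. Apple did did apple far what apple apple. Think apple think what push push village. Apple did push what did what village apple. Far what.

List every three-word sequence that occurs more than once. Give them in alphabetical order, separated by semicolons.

Trigram counts meeting the condition (more than once):
  apple far what: 2
  did did apple: 2

apple far what; did did apple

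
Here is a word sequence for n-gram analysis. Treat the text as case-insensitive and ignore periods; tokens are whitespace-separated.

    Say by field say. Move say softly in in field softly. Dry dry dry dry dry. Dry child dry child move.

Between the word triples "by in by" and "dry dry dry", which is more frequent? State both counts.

"dry dry dry" (4 vs 0)

"by in by": 0 occurrences
"dry dry dry": 4 occurrences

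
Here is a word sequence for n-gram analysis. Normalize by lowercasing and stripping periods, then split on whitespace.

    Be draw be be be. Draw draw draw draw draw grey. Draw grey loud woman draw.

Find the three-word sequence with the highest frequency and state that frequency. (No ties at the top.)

Trigram frequencies (highest first):
  draw draw draw: 3
  be draw be: 1
  draw be be: 1
  be be be: 1
  be be draw: 1
  be draw draw: 1
  … (6 more, each ≤ 1)

"draw draw draw", 3 times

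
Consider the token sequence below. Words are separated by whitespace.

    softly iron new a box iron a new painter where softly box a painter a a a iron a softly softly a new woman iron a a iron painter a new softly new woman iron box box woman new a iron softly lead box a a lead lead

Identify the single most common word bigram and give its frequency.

"a a", 4 times

Bigram frequencies (highest first):
  a a: 4
  iron a: 3
  a new: 3
  a iron: 3
  new a: 2
  box a: 2
  … (27 more, each ≤ 2)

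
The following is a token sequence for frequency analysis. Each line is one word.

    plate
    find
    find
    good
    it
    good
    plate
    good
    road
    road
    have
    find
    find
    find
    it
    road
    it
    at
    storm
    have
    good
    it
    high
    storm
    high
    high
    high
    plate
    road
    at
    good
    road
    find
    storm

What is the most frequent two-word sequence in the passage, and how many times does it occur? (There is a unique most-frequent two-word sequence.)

Bigram frequencies (highest first):
  find find: 3
  good it: 2
  good road: 2
  high high: 2
  plate find: 1
  find good: 1
  … (22 more, each ≤ 1)

"find find", 3 times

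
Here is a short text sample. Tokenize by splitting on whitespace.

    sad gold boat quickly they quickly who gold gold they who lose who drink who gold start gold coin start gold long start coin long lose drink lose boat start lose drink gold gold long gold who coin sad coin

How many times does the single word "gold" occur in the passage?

9

Scanning the 40 tokens for "gold":
  position 2: gold
  position 8: gold
  position 9: gold
  position 16: gold
  position 18: gold
  position 21: gold
  position 33: gold
  position 34: gold
  position 36: gold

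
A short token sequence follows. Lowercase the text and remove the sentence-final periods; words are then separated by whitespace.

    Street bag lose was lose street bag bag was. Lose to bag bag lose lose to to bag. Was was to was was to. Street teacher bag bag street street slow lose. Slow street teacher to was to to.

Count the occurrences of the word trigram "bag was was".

1

Scanning the 37 overlapping trigram windows for "bag was was":
  position 18–20: bag was was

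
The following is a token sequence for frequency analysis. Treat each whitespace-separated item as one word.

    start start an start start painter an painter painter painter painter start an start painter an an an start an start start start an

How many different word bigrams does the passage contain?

24 tokens → 23 bigram windows in total.
Repeated bigrams (each contributes count−1 duplicates):
  an start: 4
  start an: 4
  start start: 4
  painter painter: 3
  an an: 2
  painter an: 2
  start painter: 2
14 duplicate windows → 23 − 14 = 9 distinct.

9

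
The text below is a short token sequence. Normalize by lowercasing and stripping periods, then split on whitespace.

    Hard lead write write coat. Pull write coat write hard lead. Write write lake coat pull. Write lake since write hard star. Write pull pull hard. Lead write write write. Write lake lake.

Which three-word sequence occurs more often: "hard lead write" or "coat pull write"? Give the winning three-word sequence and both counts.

"hard lead write": 3 occurrences
"coat pull write": 2 occurrences

"hard lead write" (3 vs 2)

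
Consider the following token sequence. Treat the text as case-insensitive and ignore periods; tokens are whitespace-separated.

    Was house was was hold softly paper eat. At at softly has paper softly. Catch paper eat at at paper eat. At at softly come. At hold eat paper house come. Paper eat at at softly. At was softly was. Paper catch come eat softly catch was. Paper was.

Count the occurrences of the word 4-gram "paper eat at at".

Scanning the 46 overlapping 4-gram windows for "paper eat at at":
  position 7–10: paper eat at at
  position 16–19: paper eat at at
  position 20–23: paper eat at at
  position 32–35: paper eat at at

4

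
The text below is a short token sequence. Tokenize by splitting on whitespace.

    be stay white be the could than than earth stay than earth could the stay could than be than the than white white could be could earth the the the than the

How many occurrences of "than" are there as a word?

7

Scanning the 32 tokens for "than":
  position 7: than
  position 8: than
  position 11: than
  position 17: than
  position 19: than
  position 21: than
  position 31: than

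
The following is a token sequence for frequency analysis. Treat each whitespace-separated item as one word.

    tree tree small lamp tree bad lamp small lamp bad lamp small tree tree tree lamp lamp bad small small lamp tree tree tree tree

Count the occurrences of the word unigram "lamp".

7

Scanning the 25 tokens for "lamp":
  position 4: lamp
  position 7: lamp
  position 9: lamp
  position 11: lamp
  position 16: lamp
  position 17: lamp
  position 21: lamp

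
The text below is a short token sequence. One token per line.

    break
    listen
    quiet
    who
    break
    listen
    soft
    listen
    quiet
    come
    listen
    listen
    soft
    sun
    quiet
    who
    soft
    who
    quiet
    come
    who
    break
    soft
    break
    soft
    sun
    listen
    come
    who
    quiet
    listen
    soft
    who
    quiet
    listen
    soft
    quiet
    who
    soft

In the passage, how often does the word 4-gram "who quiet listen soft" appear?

2

Scanning the 36 overlapping 4-gram windows for "who quiet listen soft":
  position 29–32: who quiet listen soft
  position 33–36: who quiet listen soft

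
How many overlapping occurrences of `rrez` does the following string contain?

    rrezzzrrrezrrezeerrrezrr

Sliding a length-4 window over the 24 characters (21 positions):
  position 1–4: rrez
  position 8–11: rrez
  position 12–15: rrez
  position 19–22: rrez

4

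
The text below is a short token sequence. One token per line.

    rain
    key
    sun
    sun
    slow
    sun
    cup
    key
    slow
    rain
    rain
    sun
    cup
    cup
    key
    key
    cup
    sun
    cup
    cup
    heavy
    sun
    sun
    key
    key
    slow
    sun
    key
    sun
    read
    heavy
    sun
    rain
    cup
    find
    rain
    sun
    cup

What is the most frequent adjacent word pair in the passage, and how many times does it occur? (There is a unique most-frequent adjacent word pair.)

"sun cup", 4 times

Bigram frequencies (highest first):
  sun cup: 4
  key sun: 2
  sun sun: 2
  slow sun: 2
  cup key: 2
  key slow: 2
  … (18 more, each ≤ 2)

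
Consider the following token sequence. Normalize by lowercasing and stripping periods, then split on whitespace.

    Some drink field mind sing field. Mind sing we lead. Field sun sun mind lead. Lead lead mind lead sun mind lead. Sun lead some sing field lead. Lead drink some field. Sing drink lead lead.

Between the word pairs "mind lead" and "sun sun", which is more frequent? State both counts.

"mind lead": 3 occurrences
"sun sun": 1 occurrence

"mind lead" (3 vs 1)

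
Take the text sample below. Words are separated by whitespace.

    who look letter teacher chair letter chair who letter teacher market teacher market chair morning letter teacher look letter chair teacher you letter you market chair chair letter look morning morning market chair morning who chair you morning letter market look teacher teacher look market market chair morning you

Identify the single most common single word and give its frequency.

"chair", 9 times

Unigram frequencies (highest first):
  chair: 9
  letter: 8
  teacher: 7
  market: 7
  morning: 6
  look: 5
  … (2 more, each ≤ 4)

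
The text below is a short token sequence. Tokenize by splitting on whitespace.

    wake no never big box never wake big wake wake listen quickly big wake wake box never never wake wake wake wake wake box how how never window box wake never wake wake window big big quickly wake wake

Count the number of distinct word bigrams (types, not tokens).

39 tokens → 38 bigram windows in total.
Repeated bigrams (each contributes count−1 duplicates):
  wake wake: 8
  never wake: 3
  big wake: 2
  box never: 2
  wake box: 2
12 duplicate windows → 38 − 12 = 26 distinct.

26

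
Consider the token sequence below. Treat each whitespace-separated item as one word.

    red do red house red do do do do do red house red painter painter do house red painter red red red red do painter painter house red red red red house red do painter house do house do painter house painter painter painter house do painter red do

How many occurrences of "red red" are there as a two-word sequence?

Scanning the 48 overlapping bigram windows for "red red":
  position 20–21: red red
  position 21–22: red red
  position 22–23: red red
  position 28–29: red red
  position 29–30: red red
  position 30–31: red red

6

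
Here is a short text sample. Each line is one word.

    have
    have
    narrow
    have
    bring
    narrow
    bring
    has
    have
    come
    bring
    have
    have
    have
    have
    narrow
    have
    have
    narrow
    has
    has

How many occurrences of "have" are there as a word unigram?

10

Scanning the 21 tokens for "have":
  position 1: have
  position 2: have
  position 4: have
  position 9: have
  position 12: have
  position 13: have
  position 14: have
  position 15: have
  position 17: have
  position 18: have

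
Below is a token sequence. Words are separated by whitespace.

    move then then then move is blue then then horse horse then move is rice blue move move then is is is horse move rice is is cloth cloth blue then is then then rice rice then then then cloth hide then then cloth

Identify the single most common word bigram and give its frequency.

Bigram frequencies (highest first):
  then then: 7
  is is: 3
  move then: 2
  then move: 2
  move is: 2
  blue then: 2
  … (23 more, each ≤ 2)

"then then", 7 times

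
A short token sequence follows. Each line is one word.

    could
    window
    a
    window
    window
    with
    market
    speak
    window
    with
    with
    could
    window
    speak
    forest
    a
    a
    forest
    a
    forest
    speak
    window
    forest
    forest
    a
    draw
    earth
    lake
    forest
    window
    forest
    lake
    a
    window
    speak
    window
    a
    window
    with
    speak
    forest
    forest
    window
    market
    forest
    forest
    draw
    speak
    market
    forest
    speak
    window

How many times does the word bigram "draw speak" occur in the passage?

1

Scanning the 51 overlapping bigram windows for "draw speak":
  position 47–48: draw speak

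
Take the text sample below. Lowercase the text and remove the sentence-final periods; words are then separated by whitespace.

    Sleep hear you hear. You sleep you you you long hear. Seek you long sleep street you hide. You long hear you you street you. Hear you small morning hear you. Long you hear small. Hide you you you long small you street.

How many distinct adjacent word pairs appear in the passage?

43 tokens → 42 bigram windows in total.
Repeated bigrams (each contributes count−1 duplicates):
  hear you: 5
  you long: 5
  you you: 5
  you hear: 3
  hide you: 2
  long hear: 2
  street you: 2
  you street: 2
18 duplicate windows → 42 − 18 = 24 distinct.

24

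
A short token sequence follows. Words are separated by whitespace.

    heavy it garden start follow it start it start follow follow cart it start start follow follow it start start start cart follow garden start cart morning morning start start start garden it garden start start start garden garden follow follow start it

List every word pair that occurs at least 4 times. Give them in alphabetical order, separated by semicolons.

it start; start start

Bigram counts meeting the condition (at least 4 times):
  it start: 4
  start start: 7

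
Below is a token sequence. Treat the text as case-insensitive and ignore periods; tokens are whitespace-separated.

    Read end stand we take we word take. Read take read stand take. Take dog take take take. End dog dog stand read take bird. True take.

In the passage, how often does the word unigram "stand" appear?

3

Scanning the 27 tokens for "stand":
  position 3: stand
  position 12: stand
  position 22: stand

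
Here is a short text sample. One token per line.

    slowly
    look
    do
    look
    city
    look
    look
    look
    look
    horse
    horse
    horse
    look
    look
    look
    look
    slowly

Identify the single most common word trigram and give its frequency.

Trigram frequencies (highest first):
  look look look: 4
  slowly look do: 1
  look do look: 1
  do look city: 1
  look city look: 1
  city look look: 1
  … (6 more, each ≤ 1)

"look look look", 4 times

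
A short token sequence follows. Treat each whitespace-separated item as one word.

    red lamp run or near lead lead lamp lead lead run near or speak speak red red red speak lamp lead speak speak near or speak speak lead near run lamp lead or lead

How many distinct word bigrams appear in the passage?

25

34 tokens → 33 bigram windows in total.
Repeated bigrams (each contributes count−1 duplicates):
  lamp lead: 3
  speak speak: 3
  lead lead: 2
  near or: 2
  or speak: 2
  red red: 2
8 duplicate windows → 33 − 8 = 25 distinct.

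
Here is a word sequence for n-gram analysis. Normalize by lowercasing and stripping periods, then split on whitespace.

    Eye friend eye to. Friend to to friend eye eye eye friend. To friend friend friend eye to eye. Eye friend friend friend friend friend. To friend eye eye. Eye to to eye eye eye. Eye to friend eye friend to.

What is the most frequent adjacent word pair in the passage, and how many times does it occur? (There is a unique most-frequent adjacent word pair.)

Bigram frequencies (highest first):
  eye eye: 8
  friend friend: 6
  friend eye: 5
  to friend: 5
  eye friend: 4
  eye to: 4
  … (3 more, each ≤ 4)

"eye eye", 8 times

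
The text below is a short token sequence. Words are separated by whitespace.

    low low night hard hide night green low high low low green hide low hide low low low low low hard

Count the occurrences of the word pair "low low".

6

Scanning the 20 overlapping bigram windows for "low low":
  position 1–2: low low
  position 10–11: low low
  position 16–17: low low
  position 17–18: low low
  position 18–19: low low
  position 19–20: low low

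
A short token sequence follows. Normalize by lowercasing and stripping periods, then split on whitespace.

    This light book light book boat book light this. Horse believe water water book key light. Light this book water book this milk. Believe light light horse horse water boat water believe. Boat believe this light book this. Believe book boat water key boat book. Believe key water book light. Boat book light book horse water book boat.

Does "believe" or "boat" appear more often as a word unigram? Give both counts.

"believe": 6 occurrences
"boat": 7 occurrences

"boat" (7 vs 6)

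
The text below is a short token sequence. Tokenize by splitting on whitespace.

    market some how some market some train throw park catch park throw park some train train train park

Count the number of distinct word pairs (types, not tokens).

13

18 tokens → 17 bigram windows in total.
Repeated bigrams (each contributes count−1 duplicates):
  market some: 2
  some train: 2
  throw park: 2
  train train: 2
4 duplicate windows → 17 − 4 = 13 distinct.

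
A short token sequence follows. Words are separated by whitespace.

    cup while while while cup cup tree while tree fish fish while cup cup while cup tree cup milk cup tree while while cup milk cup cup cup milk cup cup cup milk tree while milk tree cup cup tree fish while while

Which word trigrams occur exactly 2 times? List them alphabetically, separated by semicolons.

Trigram counts meeting the condition (exactly 2 times):
  cup cup cup: 2
  cup cup milk: 2
  cup cup tree: 2
  cup tree while: 2
  milk cup cup: 2
  while cup cup: 2
  while while cup: 2

cup cup cup; cup cup milk; cup cup tree; cup tree while; milk cup cup; while cup cup; while while cup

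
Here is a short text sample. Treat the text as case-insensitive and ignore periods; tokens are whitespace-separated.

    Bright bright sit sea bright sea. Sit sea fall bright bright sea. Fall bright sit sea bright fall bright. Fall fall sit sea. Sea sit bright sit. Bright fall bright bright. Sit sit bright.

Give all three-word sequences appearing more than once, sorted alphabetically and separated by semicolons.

bright bright sit; bright fall bright; bright sit sea; fall bright bright; sea fall bright; sit sea bright

Trigram counts meeting the condition (more than once):
  bright bright sit: 2
  bright fall bright: 2
  bright sit sea: 2
  fall bright bright: 2
  sea fall bright: 2
  sit sea bright: 2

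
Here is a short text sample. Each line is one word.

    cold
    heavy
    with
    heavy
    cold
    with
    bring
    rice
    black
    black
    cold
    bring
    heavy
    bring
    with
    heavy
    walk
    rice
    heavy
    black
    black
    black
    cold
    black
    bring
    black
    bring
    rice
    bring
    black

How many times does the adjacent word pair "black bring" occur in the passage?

2

Scanning the 29 overlapping bigram windows for "black bring":
  position 24–25: black bring
  position 26–27: black bring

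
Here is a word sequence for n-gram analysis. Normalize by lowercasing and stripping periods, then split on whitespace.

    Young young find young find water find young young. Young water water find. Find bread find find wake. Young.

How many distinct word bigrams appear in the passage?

19 tokens → 18 bigram windows in total.
Repeated bigrams (each contributes count−1 duplicates):
  young young: 3
  find find: 2
  find young: 2
  water find: 2
  young find: 2
6 duplicate windows → 18 − 6 = 12 distinct.

12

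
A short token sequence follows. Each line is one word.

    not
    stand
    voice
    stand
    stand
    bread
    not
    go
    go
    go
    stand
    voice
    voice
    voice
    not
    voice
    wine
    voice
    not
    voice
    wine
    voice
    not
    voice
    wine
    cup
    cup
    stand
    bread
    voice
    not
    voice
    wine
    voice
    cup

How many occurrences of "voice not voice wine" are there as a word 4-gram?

4

Scanning the 32 overlapping 4-gram windows for "voice not voice wine":
  position 14–17: voice not voice wine
  position 18–21: voice not voice wine
  position 22–25: voice not voice wine
  position 30–33: voice not voice wine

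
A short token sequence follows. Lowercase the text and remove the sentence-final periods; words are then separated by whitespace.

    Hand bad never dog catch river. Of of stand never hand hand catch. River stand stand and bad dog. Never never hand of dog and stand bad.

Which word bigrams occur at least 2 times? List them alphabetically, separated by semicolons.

Bigram counts meeting the condition (at least 2 times):
  catch river: 2
  never hand: 2

catch river; never hand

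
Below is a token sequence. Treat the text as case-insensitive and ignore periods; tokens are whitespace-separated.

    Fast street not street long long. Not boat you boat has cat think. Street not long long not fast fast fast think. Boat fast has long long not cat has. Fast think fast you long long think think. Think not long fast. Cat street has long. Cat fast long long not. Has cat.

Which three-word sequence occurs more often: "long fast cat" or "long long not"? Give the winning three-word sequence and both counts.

"long long not" (4 vs 1)

"long fast cat": 1 occurrence
"long long not": 4 occurrences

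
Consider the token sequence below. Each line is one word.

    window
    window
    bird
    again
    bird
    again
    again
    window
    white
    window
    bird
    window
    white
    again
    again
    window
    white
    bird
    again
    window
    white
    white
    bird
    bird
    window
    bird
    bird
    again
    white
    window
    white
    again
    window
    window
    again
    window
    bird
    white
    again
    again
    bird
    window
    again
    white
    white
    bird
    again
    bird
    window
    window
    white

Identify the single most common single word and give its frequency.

Unigram frequencies (highest first):
  window: 15
  again: 13
  bird: 12
  white: 11

"window", 15 times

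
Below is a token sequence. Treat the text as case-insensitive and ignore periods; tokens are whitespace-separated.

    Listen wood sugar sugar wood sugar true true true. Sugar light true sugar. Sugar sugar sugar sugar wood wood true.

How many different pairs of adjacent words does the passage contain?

11

20 tokens → 19 bigram windows in total.
Repeated bigrams (each contributes count−1 duplicates):
  sugar sugar: 5
  sugar wood: 2
  true sugar: 2
  true true: 2
  wood sugar: 2
8 duplicate windows → 19 − 8 = 11 distinct.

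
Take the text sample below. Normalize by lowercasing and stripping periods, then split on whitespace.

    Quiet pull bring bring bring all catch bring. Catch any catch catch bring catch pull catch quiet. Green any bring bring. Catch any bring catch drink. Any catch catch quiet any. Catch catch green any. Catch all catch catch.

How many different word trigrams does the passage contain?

39 tokens → 37 trigram windows in total.
Repeated trigrams (each contributes count−1 duplicates):
  any catch catch: 3
  bring catch any: 2
  catch bring catch: 2
4 duplicate windows → 37 − 4 = 33 distinct.

33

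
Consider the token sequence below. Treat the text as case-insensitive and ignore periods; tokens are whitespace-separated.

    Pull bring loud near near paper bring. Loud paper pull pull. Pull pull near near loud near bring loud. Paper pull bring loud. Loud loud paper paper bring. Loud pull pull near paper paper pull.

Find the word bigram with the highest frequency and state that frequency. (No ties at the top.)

Bigram frequencies (highest first):
  bring loud: 5
  pull pull: 4
  loud paper: 3
  paper pull: 3
  pull bring: 2
  loud near: 2
  … (9 more, each ≤ 2)

"bring loud", 5 times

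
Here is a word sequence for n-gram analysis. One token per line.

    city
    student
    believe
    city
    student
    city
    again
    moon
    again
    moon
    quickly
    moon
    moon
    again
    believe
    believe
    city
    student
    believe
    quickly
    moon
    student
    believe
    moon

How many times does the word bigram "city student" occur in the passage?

Scanning the 23 overlapping bigram windows for "city student":
  position 1–2: city student
  position 4–5: city student
  position 17–18: city student

3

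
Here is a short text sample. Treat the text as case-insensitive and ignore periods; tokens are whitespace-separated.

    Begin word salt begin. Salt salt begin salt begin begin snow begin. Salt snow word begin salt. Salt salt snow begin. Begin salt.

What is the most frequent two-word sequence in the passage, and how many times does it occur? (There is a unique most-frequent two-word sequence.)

Bigram frequencies (highest first):
  begin salt: 5
  salt begin: 3
  salt salt: 3
  begin begin: 2
  snow begin: 2
  salt snow: 2
  … (5 more, each ≤ 1)

"begin salt", 5 times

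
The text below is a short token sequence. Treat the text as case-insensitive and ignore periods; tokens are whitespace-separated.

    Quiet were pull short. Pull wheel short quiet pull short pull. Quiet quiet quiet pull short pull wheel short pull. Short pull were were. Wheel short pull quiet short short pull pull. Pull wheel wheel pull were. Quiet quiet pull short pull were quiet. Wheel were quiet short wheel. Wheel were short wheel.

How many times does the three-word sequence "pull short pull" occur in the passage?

Scanning the 51 overlapping trigram windows for "pull short pull":
  position 3–5: pull short pull
  position 9–11: pull short pull
  position 15–17: pull short pull
  position 20–22: pull short pull
  position 40–42: pull short pull

5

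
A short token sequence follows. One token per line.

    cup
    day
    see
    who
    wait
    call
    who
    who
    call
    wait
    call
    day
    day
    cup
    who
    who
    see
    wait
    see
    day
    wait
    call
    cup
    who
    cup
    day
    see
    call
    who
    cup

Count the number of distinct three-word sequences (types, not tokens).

27

30 tokens → 28 trigram windows in total.
Repeated trigrams (each contributes count−1 duplicates):
  cup day see: 2
1 duplicate windows → 28 − 1 = 27 distinct.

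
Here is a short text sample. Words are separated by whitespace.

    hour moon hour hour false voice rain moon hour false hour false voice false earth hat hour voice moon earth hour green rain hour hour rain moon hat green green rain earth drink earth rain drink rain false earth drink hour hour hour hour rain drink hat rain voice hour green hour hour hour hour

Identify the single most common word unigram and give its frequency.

"hour", 18 times

Unigram frequencies (highest first):
  hour: 18
  rain: 8
  false: 5
  earth: 5
  moon: 4
  voice: 4
  … (3 more, each ≤ 4)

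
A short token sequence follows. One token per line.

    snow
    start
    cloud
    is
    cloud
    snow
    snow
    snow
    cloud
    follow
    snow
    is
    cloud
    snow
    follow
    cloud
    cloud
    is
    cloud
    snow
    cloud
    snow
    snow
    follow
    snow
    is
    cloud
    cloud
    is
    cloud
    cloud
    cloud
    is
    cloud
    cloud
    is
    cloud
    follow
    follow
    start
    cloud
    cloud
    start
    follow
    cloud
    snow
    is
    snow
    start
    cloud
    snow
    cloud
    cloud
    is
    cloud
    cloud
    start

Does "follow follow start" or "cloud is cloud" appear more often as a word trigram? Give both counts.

"cloud is cloud" (6 vs 1)

"follow follow start": 1 occurrence
"cloud is cloud": 6 occurrences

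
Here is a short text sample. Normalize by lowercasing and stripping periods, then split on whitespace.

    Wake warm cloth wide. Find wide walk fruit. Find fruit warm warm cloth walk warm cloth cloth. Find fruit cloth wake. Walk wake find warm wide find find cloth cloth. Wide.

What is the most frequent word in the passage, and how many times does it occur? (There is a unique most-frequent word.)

Unigram frequencies (highest first):
  cloth: 7
  find: 6
  warm: 5
  wide: 4
  wake: 3
  walk: 3
  … (1 more, each ≤ 3)

"cloth", 7 times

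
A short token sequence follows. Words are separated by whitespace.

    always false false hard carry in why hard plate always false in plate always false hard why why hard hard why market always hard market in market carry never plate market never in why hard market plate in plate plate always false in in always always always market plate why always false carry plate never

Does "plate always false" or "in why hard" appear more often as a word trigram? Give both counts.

"plate always false": 3 occurrences
"in why hard": 2 occurrences

"plate always false" (3 vs 2)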